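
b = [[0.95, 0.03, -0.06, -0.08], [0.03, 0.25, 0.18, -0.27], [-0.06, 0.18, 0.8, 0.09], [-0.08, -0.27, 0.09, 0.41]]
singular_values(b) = [0.99, 0.84, 0.58, 0.0]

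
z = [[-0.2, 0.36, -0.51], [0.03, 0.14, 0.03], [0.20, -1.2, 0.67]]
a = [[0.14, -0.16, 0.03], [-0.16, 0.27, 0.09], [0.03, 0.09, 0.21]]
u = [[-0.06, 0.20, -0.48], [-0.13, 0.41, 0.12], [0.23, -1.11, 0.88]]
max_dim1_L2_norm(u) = 1.44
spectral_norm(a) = 0.40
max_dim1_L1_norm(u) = 2.22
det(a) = 0.00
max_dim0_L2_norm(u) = 1.2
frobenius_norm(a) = 0.45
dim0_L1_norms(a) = [0.33, 0.52, 0.33]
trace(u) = 1.23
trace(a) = 0.62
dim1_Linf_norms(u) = [0.48, 0.41, 1.11]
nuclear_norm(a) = 0.62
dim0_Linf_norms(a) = [0.16, 0.27, 0.21]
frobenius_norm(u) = 1.59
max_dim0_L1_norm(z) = 1.7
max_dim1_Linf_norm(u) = 1.11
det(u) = -0.03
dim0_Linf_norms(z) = [0.2, 1.2, 0.67]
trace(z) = 0.61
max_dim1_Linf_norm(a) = 0.27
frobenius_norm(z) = 1.54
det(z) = 0.00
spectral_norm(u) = 1.53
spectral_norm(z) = 1.51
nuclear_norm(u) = 2.00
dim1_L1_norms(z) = [1.07, 0.2, 2.07]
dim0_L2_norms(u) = [0.27, 1.2, 1.01]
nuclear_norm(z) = 1.81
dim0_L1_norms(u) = [0.42, 1.72, 1.48]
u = a + z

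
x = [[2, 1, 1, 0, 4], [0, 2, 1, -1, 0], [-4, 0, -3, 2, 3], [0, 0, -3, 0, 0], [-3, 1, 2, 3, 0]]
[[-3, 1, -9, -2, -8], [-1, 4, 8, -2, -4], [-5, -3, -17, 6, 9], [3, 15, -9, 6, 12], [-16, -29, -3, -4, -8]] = x @ [[0, 2, -2, 0, 0], [-2, 2, 0, 0, 0], [-1, -5, 3, -2, -4], [-4, -5, -5, 0, 0], [0, 0, -2, 0, -1]]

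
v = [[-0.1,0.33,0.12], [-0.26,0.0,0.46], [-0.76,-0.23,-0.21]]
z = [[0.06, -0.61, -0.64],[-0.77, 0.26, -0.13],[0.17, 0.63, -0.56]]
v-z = [[-0.16, 0.94, 0.76], [0.51, -0.26, 0.59], [-0.93, -0.86, 0.35]]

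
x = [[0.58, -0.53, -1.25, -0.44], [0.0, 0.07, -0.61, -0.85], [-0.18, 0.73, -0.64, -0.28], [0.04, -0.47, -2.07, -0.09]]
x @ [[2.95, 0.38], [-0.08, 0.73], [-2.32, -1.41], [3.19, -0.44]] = [[3.25,  1.79], [-1.30,  1.29], [0.00,  1.49], [4.67,  2.63]]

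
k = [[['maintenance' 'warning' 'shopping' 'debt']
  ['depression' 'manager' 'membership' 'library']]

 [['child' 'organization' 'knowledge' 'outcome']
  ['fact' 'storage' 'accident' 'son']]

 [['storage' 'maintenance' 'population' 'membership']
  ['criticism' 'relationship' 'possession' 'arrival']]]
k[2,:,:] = [['storage', 'maintenance', 'population', 'membership'], ['criticism', 'relationship', 'possession', 'arrival']]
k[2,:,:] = [['storage', 'maintenance', 'population', 'membership'], ['criticism', 'relationship', 'possession', 'arrival']]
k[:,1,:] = [['depression', 'manager', 'membership', 'library'], ['fact', 'storage', 'accident', 'son'], ['criticism', 'relationship', 'possession', 'arrival']]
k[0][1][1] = 'manager'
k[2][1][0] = 'criticism'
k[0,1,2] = 'membership'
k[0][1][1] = 'manager'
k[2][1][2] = 'possession'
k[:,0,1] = ['warning', 'organization', 'maintenance']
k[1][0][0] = 'child'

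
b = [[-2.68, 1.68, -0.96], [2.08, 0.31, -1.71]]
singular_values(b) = [3.6, 2.3]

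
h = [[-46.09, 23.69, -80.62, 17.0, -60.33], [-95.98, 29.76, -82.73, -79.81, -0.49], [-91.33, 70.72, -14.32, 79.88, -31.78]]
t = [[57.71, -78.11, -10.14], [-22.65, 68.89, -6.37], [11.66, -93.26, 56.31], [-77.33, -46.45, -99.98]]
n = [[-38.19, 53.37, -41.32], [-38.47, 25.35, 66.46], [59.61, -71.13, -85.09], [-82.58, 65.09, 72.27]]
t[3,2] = -99.98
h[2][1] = 70.72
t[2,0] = 11.66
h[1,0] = -95.98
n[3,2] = 72.27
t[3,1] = -46.45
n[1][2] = 66.46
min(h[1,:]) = -95.98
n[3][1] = 65.09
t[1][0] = -22.65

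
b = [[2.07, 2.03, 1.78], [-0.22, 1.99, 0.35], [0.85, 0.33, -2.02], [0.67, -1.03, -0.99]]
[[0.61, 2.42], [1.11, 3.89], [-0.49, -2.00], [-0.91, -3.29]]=b @ [[-0.34,-1.16], [0.49,1.69], [0.18,0.78]]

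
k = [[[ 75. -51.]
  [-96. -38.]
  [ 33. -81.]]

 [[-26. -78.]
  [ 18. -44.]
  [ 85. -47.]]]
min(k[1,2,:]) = -47.0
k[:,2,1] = [-81.0, -47.0]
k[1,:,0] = [-26.0, 18.0, 85.0]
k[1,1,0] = 18.0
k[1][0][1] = -78.0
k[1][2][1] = -47.0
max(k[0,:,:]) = 75.0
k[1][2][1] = -47.0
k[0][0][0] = 75.0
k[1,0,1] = -78.0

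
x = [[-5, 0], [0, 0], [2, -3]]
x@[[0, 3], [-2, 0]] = [[0, -15], [0, 0], [6, 6]]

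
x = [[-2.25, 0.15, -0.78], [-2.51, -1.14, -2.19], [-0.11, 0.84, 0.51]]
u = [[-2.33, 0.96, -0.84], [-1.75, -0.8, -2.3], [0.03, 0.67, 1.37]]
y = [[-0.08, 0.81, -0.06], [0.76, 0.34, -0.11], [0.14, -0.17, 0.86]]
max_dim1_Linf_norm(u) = 2.33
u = x + y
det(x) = -0.86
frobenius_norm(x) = 4.37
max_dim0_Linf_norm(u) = 2.33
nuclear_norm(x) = 5.68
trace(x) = -2.88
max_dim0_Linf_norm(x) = 2.51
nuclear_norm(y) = 2.50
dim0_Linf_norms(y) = [0.76, 0.81, 0.86]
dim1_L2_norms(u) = [2.66, 3.0, 1.53]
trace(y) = 1.12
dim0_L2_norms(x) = [3.37, 1.42, 2.38]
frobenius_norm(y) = 1.47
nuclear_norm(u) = 6.07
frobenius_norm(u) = 4.29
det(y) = -0.55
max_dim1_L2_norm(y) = 0.89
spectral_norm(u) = 3.78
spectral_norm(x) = 4.14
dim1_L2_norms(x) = [2.39, 3.52, 0.99]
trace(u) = -1.76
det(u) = 2.16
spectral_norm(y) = 1.02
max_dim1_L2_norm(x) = 3.52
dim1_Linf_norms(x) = [2.25, 2.51, 0.84]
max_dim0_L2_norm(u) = 2.91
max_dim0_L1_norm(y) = 1.32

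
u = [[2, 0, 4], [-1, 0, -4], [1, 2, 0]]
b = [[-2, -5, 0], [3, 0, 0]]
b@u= [[1, 0, 12], [6, 0, 12]]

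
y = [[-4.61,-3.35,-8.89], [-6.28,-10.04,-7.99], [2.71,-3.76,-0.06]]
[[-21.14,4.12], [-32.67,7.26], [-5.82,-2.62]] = y@[[0.41, -1.17], [1.82, -0.15], [1.48, 0.20]]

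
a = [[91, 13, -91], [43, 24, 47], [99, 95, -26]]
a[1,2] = 47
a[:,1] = [13, 24, 95]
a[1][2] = 47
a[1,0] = 43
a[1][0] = 43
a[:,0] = [91, 43, 99]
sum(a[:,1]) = 132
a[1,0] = 43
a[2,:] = [99, 95, -26]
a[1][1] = 24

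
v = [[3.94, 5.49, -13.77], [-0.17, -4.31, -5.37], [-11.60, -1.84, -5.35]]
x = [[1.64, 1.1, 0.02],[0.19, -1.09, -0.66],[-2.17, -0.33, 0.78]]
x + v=[[5.58,6.59,-13.75], [0.02,-5.4,-6.03], [-13.77,-2.17,-4.57]]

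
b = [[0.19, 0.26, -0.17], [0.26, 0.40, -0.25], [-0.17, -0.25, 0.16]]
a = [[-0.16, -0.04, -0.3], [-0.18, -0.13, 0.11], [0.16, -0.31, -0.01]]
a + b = [[0.03, 0.22, -0.47], [0.08, 0.27, -0.14], [-0.01, -0.56, 0.15]]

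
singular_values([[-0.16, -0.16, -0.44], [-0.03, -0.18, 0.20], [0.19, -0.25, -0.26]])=[0.59, 0.3, 0.22]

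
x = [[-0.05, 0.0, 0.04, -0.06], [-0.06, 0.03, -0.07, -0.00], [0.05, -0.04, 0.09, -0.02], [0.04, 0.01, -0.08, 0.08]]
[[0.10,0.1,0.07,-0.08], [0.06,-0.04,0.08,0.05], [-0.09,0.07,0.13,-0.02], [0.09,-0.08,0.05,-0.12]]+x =[[0.05,0.10,0.11,-0.14], [0.0,-0.01,0.01,0.05], [-0.04,0.03,0.22,-0.04], [0.13,-0.07,-0.03,-0.04]]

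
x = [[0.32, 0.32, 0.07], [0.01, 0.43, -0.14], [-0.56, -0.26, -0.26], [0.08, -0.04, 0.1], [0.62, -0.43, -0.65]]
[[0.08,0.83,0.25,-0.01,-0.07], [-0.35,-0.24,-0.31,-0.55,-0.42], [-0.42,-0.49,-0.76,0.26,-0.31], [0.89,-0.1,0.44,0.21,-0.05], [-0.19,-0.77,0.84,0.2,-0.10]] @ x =[[-0.15, 0.35, -0.13], [-0.25, 0.07, 0.31], [0.11, -0.02, 0.46], [0.02, 0.14, 0.02], [-0.58, -0.58, -0.04]]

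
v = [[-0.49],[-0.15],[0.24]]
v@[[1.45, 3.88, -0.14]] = [[-0.71, -1.90, 0.07], [-0.22, -0.58, 0.02], [0.35, 0.93, -0.03]]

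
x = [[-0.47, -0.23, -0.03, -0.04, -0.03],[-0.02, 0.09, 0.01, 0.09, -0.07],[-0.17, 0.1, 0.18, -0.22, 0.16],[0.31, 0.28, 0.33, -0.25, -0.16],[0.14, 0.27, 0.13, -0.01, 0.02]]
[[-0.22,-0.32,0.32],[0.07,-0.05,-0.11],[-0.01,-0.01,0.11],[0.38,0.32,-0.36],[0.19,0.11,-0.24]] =x @[[0.31, 0.73, -0.44], [0.18, -0.16, -0.36], [0.84, 0.39, -0.69], [0.37, -0.13, -0.62], [-0.29, 0.17, 0.34]]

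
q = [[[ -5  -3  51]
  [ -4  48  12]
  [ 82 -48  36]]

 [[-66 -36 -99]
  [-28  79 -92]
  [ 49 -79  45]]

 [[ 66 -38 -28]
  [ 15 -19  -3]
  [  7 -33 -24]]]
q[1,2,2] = 45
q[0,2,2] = 36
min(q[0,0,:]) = -5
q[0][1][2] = 12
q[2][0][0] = 66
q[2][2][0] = 7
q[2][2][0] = 7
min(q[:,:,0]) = -66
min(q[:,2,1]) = -79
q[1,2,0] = 49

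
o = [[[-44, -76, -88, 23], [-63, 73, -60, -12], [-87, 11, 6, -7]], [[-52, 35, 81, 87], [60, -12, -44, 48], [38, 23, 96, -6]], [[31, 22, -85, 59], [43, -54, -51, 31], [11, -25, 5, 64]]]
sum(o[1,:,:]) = 354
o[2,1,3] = 31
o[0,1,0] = -63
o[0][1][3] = -12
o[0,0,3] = 23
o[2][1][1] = -54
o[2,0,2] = -85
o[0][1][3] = -12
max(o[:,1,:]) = 73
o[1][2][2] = 96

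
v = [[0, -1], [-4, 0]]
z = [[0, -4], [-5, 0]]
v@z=[[5, 0], [0, 16]]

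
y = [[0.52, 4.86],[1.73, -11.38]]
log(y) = [[(0.29+0.16j), (-0.85-1.15j)], [-0.30-0.41j, (2.37+2.98j)]]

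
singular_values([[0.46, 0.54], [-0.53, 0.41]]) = [0.72, 0.66]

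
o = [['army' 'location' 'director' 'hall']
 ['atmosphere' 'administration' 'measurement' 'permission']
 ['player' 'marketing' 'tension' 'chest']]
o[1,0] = 'atmosphere'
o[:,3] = ['hall', 'permission', 'chest']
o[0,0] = 'army'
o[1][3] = 'permission'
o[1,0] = 'atmosphere'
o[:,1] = ['location', 'administration', 'marketing']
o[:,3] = ['hall', 'permission', 'chest']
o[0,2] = 'director'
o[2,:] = ['player', 'marketing', 'tension', 'chest']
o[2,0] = 'player'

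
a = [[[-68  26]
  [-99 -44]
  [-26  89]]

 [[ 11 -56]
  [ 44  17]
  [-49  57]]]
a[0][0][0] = -68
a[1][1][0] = 44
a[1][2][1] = 57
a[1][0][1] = -56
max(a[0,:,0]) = -26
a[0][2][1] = 89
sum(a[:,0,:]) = -87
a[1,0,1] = -56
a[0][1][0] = -99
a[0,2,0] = -26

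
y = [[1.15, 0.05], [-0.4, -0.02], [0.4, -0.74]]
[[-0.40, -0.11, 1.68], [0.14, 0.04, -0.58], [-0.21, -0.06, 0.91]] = y @ [[-0.35, -0.10, 1.48], [0.10, 0.03, -0.43]]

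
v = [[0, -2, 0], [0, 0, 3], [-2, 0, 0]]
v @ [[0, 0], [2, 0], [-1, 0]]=[[-4, 0], [-3, 0], [0, 0]]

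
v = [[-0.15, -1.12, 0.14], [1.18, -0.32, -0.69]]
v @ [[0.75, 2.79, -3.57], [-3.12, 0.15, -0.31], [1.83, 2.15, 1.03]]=[[3.64,  -0.29,  1.03], [0.62,  1.76,  -4.82]]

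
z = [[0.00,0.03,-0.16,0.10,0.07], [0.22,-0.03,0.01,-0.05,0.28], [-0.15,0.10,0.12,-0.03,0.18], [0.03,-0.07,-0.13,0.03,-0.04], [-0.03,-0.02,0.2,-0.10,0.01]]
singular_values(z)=[0.38, 0.35, 0.23, 0.06, 0.01]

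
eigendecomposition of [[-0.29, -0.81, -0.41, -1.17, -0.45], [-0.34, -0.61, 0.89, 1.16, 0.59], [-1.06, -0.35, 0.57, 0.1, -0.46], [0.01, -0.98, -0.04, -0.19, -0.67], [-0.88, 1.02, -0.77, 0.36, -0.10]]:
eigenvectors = [[-0.00+0.39j, (-0-0.39j), (0.14+0.43j), (0.14-0.43j), (0.24+0j)], [0.58+0.12j, (0.58-0.12j), (-0.11-0.33j), -0.11+0.33j, (-0.33+0j)], [(-0.12+0.21j), (-0.12-0.21j), (-0.19-0.12j), (-0.19+0.12j), -0.86+0.00j], [0.06+0.15j, 0.06-0.15j, (0.57+0j), 0.57-0.00j, (0.22+0j)], [(-0.64+0j), -0.64-0.00j, -0.41-0.36j, (-0.41+0.36j), 0.21+0.00j]]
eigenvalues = [(-1.21+0.52j), (-1.21-0.52j), (0.49+1j), (0.49-1j), (0.82+0j)]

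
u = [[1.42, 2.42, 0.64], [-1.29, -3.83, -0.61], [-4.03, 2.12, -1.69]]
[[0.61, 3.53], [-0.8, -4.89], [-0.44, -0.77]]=u@[[0.04,  0.75], [0.14,  1.03], [0.34,  -0.04]]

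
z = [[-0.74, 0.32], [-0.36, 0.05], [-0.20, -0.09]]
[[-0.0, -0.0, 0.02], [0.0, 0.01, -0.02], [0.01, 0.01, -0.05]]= z @ [[-0.02, -0.03, 0.11], [-0.05, -0.08, 0.31]]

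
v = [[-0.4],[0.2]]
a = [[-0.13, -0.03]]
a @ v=[[0.05]]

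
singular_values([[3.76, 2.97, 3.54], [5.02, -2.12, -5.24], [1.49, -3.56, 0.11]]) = [7.96, 5.83, 3.19]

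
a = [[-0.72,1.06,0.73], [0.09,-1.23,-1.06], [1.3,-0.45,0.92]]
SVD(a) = [[-0.68, -0.10, 0.73],[0.72, -0.30, 0.63],[0.15, 0.95, 0.27]] @ diag([2.1462388187752066, 1.7059852778419486, 0.20414006115639866]) @ [[0.35, -0.78, -0.52], [0.75, -0.10, 0.65], [-0.56, -0.62, 0.55]]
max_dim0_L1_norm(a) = 2.74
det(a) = 0.75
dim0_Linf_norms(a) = [1.3, 1.23, 1.06]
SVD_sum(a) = [[-0.51, 1.14, 0.76], [0.54, -1.2, -0.80], [0.11, -0.25, -0.17]] + [[-0.13, 0.02, -0.11], [-0.38, 0.05, -0.33], [1.22, -0.16, 1.06]] + [[-0.08,  -0.09,  0.08], [-0.07,  -0.08,  0.07], [-0.03,  -0.03,  0.03]]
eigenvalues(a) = [1.29, -0.28, -2.04]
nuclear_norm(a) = 4.06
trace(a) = -1.03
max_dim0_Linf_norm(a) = 1.3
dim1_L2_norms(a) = [1.47, 1.63, 1.65]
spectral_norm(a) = 2.15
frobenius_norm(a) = 2.75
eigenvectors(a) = [[-0.13, -0.65, 0.7], [0.38, -0.60, -0.60], [-0.92, 0.48, -0.40]]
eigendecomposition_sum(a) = [[0.11, 0.02, 0.18], [-0.33, -0.05, -0.51], [0.80, 0.12, 1.23]] + [[-0.16,-0.16,-0.04], [-0.15,-0.15,-0.04], [0.12,0.12,0.03]] + [[-0.67, 1.21, 0.60], [0.57, -1.03, -0.51], [0.38, -0.69, -0.34]]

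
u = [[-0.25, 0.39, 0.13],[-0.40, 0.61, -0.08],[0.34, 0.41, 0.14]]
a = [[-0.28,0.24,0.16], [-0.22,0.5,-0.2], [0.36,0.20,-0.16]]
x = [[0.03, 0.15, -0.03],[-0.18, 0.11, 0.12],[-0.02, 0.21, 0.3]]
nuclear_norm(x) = 0.71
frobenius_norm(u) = 1.04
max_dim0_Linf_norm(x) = 0.3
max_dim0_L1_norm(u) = 1.41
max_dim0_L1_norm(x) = 0.47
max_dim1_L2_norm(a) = 0.58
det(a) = -0.05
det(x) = 0.01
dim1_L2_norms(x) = [0.16, 0.24, 0.37]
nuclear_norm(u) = 1.55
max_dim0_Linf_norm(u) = 0.61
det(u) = -0.07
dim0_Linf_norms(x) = [0.18, 0.21, 0.3]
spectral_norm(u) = 0.89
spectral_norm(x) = 0.42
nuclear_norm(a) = 1.30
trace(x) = 0.44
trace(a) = 0.06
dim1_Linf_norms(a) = [0.28, 0.5, 0.36]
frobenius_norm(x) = 0.47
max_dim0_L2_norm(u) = 0.83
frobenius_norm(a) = 0.83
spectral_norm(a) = 0.65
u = a + x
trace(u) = 0.50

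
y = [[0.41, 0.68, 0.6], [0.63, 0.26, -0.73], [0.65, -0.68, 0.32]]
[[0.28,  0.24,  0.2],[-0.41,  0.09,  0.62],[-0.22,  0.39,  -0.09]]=y@ [[-0.29, 0.42, 0.42], [0.24, -0.08, 0.36], [0.4, 0.21, -0.36]]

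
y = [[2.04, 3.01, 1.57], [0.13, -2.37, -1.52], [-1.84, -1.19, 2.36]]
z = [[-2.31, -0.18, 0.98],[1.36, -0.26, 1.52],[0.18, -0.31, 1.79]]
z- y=[[-4.35, -3.19, -0.59], [1.23, 2.11, 3.04], [2.02, 0.88, -0.57]]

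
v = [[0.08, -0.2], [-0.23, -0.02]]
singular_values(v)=[0.25, 0.19]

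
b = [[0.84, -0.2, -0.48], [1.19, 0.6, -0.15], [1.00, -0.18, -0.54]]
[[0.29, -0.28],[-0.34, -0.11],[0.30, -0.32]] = b @ [[-0.44, 0.06],  [-0.04, -0.11],  [-1.36, 0.74]]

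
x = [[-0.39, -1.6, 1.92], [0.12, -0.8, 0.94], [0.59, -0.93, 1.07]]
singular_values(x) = [3.13, 0.72, 0.0]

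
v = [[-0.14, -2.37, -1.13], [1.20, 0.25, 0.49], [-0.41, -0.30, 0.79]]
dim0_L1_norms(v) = [1.75, 2.92, 2.41]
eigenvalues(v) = [(-0.09+1.66j), (-0.09-1.66j), (1.07+0j)]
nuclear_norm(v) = 4.81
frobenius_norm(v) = 3.09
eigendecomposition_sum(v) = [[(-0.12+0.75j),(-1.14+0.01j),-0.29+0.41j], [0.58+0.00j,(0.14+0.86j),(0.34+0.17j)], [-0.11+0.14j,(-0.23-0.14j),(-0.11+0.05j)]] + [[(-0.12-0.75j), (-1.14-0.01j), (-0.29-0.41j)], [(0.58-0j), 0.14-0.86j, (0.34-0.17j)], [-0.11-0.14j, (-0.23+0.14j), (-0.11-0.05j)]] + [[0.10+0.00j, -0.09+0.00j, (-0.55-0j)], [0.04+0.00j, -0.03+0.00j, (-0.2-0j)], [(-0.18-0j), 0.16-0.00j, 1.00+0.00j]]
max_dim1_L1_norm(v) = 3.64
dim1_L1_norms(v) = [3.64, 1.94, 1.5]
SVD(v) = [[-0.97,-0.22,0.08], [0.23,-0.92,0.30], [0.01,0.32,0.95]] @ diag([2.688722279817249, 1.2228810318283823, 0.9019614648135961]) @ [[0.15, 0.88, 0.45], [-0.99, 0.15, 0.03], [-0.04, -0.45, 0.89]]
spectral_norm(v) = 2.69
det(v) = 2.97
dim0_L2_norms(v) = [1.28, 2.4, 1.46]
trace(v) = 0.90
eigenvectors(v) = [[(0.78+0j), (0.78-0j), -0.47+0.00j], [(-0.09-0.59j), -0.09+0.59j, (-0.17+0j)], [(0.16+0.09j), (0.16-0.09j), 0.87+0.00j]]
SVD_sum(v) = [[-0.4, -2.29, -1.19], [0.1, 0.55, 0.28], [0.01, 0.03, 0.02]] + [[0.26, -0.04, -0.01], [1.12, -0.17, -0.04], [-0.38, 0.06, 0.01]] + [[-0.0, -0.03, 0.07], [-0.01, -0.12, 0.24], [-0.03, -0.39, 0.76]]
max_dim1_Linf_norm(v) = 2.37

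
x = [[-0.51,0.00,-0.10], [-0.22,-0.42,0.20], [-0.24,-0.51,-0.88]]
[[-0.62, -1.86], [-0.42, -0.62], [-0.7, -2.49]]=x @ [[1.17, 3.33], [0.48, 0.51], [0.2, 1.63]]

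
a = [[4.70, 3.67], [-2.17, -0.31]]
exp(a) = [[19.08, 24.43], [-14.45, -14.27]]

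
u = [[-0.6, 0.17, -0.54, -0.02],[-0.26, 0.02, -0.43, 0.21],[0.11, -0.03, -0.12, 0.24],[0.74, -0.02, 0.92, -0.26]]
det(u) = -0.000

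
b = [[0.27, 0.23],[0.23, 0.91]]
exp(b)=[[1.35, 0.43], [0.43, 2.54]]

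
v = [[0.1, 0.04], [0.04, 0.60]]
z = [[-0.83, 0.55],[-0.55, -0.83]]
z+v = [[-0.73, 0.59], [-0.51, -0.23]]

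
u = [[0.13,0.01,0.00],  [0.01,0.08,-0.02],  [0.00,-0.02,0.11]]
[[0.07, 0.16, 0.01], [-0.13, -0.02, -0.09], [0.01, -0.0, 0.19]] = u @ [[0.67, 1.27, 0.1], [-1.71, -0.38, -0.79], [-0.22, -0.11, 1.56]]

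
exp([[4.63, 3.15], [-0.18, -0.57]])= [[93.74, 57.64], [-3.29, -1.41]]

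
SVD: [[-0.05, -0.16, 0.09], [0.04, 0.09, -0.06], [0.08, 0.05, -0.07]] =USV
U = [[-0.77, 0.46, 0.44], [0.47, -0.06, 0.88], [0.43, 0.89, -0.17]]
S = [0.24, 0.06, 0.0]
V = [[0.38, 0.77, -0.52], [0.77, -0.57, -0.29], [-0.52, -0.29, -0.80]]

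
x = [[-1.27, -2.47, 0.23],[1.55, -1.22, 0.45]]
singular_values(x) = [2.85, 1.94]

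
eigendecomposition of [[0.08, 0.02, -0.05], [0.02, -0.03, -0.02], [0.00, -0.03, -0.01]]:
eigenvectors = [[-0.98,-0.15,0.54], [-0.18,-0.74,-0.20], [0.06,-0.66,0.82]]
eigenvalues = [0.09, -0.04, -0.0]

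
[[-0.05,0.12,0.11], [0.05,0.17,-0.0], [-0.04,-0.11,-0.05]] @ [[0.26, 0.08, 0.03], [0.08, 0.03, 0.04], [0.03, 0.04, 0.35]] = [[-0.0, 0.0, 0.04], [0.03, 0.01, 0.01], [-0.02, -0.01, -0.02]]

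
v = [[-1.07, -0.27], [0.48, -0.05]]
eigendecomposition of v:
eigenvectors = [[-0.88, 0.3], [0.48, -0.96]]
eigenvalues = [-0.92, -0.2]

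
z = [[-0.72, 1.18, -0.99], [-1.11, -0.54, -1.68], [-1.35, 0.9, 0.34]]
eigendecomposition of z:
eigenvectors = [[-0.15+0.51j, (-0.15-0.51j), (-0.61+0j)], [-0.75+0.00j, -0.75-0.00j, (-0.33+0j)], [(-0.11+0.38j), (-0.11-0.38j), 0.72+0.00j]]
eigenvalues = [(-1+1.61j), (-1-1.61j), (1.08+0j)]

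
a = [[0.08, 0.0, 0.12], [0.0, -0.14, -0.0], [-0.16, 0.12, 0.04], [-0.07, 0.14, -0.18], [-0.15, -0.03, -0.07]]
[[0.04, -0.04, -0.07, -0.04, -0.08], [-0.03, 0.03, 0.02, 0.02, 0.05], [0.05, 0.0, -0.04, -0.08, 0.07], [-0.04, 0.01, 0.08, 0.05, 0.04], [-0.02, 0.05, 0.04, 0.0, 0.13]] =a @ [[-0.08, -0.23, -0.00, 0.25, -0.73], [0.18, -0.24, -0.13, -0.13, -0.36], [0.41, -0.17, -0.56, -0.5, -0.20]]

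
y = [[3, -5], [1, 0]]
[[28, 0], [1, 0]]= y@[[1, 0], [-5, 0]]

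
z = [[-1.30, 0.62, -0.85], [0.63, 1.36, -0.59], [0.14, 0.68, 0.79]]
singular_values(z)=[1.8, 1.58, 0.87]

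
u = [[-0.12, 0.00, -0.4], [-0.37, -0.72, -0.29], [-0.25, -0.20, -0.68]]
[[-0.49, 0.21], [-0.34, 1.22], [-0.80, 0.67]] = u @ [[1.05, 0.56], [-0.44, -1.71], [0.92, -0.69]]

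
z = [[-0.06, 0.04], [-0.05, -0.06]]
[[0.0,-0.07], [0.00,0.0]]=z @[[-0.01,  0.76], [0.00,  -0.64]]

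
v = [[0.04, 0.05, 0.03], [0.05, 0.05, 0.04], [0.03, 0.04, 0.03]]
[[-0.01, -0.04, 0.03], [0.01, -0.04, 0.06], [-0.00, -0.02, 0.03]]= v@[[1.21, -0.94, 1.99], [-1.74, -0.83, -1.20], [1.02, 1.25, 0.45]]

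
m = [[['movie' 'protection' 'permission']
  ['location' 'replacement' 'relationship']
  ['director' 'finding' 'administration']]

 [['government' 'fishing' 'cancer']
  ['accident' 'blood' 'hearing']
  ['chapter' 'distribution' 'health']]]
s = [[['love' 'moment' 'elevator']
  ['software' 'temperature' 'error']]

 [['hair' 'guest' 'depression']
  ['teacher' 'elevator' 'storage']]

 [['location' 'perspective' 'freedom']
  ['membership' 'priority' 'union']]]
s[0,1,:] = ['software', 'temperature', 'error']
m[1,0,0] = 'government'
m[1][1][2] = 'hearing'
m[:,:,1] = [['protection', 'replacement', 'finding'], ['fishing', 'blood', 'distribution']]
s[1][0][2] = 'depression'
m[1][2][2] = 'health'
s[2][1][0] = 'membership'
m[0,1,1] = 'replacement'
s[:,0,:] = [['love', 'moment', 'elevator'], ['hair', 'guest', 'depression'], ['location', 'perspective', 'freedom']]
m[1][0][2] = 'cancer'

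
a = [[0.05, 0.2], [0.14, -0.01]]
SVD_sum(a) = [[0.08, 0.19], [0.02, 0.04]] + [[-0.03, 0.01], [0.12, -0.05]]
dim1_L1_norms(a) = [0.25, 0.15]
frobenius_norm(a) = 0.25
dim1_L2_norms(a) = [0.21, 0.14]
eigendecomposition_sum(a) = [[0.11, 0.11],  [0.08, 0.08]] + [[-0.06, 0.09], [0.06, -0.09]]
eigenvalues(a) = [0.19, -0.15]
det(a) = -0.03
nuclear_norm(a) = 0.35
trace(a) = 0.04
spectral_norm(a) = 0.21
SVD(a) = [[-0.98, -0.21], [-0.21, 0.98]] @ diag([0.20868227777096054, 0.13657125226168082]) @ [[-0.37, -0.93], [0.93, -0.37]]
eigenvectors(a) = [[0.82, -0.71], [0.57, 0.71]]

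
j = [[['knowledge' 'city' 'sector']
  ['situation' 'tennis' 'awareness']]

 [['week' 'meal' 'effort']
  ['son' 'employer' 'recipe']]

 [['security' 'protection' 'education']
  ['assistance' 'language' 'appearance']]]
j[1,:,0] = ['week', 'son']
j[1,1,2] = 'recipe'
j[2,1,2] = 'appearance'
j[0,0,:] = ['knowledge', 'city', 'sector']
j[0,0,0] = 'knowledge'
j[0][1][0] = 'situation'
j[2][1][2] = 'appearance'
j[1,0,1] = 'meal'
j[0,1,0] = 'situation'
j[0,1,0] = 'situation'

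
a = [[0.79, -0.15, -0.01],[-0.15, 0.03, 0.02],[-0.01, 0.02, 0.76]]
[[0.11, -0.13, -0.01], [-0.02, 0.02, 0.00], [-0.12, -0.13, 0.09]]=a@[[0.16,-0.15,-0.02],[0.13,0.10,-0.08],[-0.16,-0.17,0.12]]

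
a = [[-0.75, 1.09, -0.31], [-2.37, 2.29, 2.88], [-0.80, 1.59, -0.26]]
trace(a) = 1.28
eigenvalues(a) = [2.92, -0.34, -1.3]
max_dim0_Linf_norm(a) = 2.88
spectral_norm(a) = 4.61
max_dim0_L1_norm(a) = 4.97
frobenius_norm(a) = 4.92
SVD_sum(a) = [[-0.51, 0.56, 0.51], [-2.44, 2.64, 2.42], [-0.72, 0.78, 0.71]] + [[-0.13, 0.6, -0.79], [0.08, -0.35, 0.46], [-0.16, 0.76, -1.0]] + [[-0.11,-0.07,-0.03], [-0.00,-0.00,-0.0], [0.08,0.05,0.03]]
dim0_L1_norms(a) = [3.92, 4.97, 3.45]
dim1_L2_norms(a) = [1.36, 4.38, 1.8]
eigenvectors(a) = [[-0.23, -0.85, 0.67], [-0.89, -0.41, -0.14], [-0.39, -0.32, 0.73]]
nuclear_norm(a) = 6.49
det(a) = 1.30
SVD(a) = [[-0.2,0.58,-0.79], [-0.94,-0.34,-0.01], [-0.28,0.74,0.61]] @ diag([4.61227935639748, 1.7139755344574534, 0.16421633850181053]) @ [[0.56, -0.61, -0.56], [-0.13, 0.6, -0.79], [0.82, 0.52, 0.26]]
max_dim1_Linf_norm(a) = 2.88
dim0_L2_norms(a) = [2.61, 2.99, 2.91]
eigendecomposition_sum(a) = [[-0.54, 0.63, 0.62], [-2.09, 2.43, 2.4], [-0.91, 1.05, 1.04]] + [[-0.47, -0.06, 0.43], [-0.23, -0.03, 0.21], [-0.18, -0.02, 0.16]] + [[0.27, 0.52, -1.36],[-0.05, -0.11, 0.27],[0.29, 0.56, -1.46]]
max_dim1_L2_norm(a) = 4.38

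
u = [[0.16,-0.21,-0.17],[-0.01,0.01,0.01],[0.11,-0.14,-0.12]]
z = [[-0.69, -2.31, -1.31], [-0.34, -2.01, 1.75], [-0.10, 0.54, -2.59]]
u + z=[[-0.53,-2.52,-1.48], [-0.35,-2.0,1.76], [0.01,0.4,-2.71]]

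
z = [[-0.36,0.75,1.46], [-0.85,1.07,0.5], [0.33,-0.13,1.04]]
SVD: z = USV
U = [[-0.77, 0.19, -0.61], [-0.56, -0.66, 0.50], [-0.3, 0.73, 0.62]]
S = [2.16, 1.21, 0.0]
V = [[0.30, -0.53, -0.79],[0.6, -0.54, 0.59],[-0.74, -0.66, 0.15]]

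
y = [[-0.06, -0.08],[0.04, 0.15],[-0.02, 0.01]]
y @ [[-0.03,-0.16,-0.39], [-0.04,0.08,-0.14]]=[[0.0, 0.0, 0.03], [-0.01, 0.01, -0.04], [0.00, 0.00, 0.01]]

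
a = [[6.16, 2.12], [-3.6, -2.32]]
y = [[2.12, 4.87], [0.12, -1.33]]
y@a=[[-4.47,-6.8], [5.53,3.34]]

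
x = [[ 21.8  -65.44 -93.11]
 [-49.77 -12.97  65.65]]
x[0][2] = -93.11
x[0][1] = -65.44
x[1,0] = -49.77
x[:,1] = [-65.44, -12.97]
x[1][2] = 65.65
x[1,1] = -12.97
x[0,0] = 21.8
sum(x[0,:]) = -136.75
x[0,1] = -65.44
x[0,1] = -65.44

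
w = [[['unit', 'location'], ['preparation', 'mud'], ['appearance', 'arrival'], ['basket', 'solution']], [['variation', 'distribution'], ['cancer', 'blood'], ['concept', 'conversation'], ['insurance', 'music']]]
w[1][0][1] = 'distribution'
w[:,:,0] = [['unit', 'preparation', 'appearance', 'basket'], ['variation', 'cancer', 'concept', 'insurance']]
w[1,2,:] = ['concept', 'conversation']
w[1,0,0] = 'variation'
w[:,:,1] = [['location', 'mud', 'arrival', 'solution'], ['distribution', 'blood', 'conversation', 'music']]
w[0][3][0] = 'basket'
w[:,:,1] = [['location', 'mud', 'arrival', 'solution'], ['distribution', 'blood', 'conversation', 'music']]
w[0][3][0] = 'basket'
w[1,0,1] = 'distribution'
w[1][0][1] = 'distribution'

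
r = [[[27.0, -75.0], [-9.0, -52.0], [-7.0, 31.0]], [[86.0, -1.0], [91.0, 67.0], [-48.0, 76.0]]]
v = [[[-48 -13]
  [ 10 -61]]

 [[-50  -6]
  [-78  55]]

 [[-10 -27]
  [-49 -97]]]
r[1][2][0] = -48.0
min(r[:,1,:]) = -52.0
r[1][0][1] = -1.0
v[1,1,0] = -78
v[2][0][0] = -10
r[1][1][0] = 91.0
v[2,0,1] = -27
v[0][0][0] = -48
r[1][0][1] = -1.0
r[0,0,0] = 27.0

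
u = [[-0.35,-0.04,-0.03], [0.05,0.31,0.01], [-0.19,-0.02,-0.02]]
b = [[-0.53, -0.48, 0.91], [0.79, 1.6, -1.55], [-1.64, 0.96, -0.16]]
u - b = [[0.18, 0.44, -0.94],[-0.74, -1.29, 1.56],[1.45, -0.98, 0.14]]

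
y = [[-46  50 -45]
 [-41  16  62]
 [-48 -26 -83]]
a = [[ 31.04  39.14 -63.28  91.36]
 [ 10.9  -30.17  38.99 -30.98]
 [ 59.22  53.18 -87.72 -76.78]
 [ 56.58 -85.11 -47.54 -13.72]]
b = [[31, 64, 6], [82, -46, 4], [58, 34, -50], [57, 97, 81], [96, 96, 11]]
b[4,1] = 96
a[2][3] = -76.78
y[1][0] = -41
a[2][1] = 53.18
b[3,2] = 81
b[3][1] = 97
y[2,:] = [-48, -26, -83]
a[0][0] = 31.04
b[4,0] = 96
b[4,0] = 96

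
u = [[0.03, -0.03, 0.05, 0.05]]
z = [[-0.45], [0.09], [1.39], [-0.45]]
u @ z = [[0.03]]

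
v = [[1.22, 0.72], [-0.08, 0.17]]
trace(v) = 1.39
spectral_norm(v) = 1.42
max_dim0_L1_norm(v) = 1.3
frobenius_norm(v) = 1.43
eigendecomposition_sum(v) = [[1.23, 0.90],  [-0.1, -0.07]] + [[-0.01, -0.18], [0.02, 0.24]]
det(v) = 0.27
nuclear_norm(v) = 1.60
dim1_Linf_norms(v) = [1.22, 0.17]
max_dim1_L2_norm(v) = 1.42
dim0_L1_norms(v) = [1.3, 0.89]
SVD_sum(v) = [[1.22, 0.72], [0.02, 0.01]] + [[0.0, -0.0], [-0.10, 0.16]]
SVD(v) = [[-1.0, -0.01], [-0.01, 1.0]] @ diag([1.4167257730977532, 0.18705101935186946]) @ [[-0.86,-0.51], [-0.51,0.86]]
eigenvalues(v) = [1.16, 0.23]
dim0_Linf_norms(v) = [1.22, 0.72]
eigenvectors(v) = [[1.0, -0.59],[-0.08, 0.81]]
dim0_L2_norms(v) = [1.22, 0.74]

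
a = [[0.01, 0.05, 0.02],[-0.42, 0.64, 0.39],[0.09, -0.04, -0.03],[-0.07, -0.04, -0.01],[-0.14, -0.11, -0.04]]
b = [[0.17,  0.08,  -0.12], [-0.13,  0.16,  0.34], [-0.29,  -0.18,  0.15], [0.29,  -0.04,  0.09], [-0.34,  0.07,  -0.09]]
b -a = [[0.16,0.03,-0.14], [0.29,-0.48,-0.05], [-0.38,-0.14,0.18], [0.36,0.0,0.10], [-0.2,0.18,-0.05]]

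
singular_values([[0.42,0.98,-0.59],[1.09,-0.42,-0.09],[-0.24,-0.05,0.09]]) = [1.27, 1.15, 0.0]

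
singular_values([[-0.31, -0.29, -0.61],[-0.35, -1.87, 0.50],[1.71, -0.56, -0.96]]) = [2.04, 1.98, 0.71]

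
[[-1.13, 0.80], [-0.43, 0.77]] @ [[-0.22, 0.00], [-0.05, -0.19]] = [[0.21, -0.15], [0.06, -0.15]]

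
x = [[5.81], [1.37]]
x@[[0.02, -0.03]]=[[0.12,  -0.17], [0.03,  -0.04]]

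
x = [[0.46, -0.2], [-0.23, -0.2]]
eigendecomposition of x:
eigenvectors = [[0.95, 0.27], [-0.3, 0.96]]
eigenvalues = [0.52, -0.26]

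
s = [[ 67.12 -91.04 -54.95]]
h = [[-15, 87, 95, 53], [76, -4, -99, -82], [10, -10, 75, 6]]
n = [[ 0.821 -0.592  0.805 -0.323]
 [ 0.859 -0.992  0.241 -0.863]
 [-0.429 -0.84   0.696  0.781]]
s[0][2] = -54.95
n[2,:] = [-0.429, -0.84, 0.696, 0.781]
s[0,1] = -91.04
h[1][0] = 76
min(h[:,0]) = -15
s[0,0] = 67.12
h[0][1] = 87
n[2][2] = 0.696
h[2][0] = 10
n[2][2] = 0.696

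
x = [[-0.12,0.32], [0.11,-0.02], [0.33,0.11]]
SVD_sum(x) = [[-0.18,  0.04], [0.11,  -0.02], [0.3,  -0.06]] + [[0.06, 0.28], [0.0, 0.0], [0.03, 0.17]]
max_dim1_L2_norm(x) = 0.35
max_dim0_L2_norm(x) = 0.37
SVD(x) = [[-0.49, -0.86], [0.30, -0.01], [0.82, -0.51]] @ diag([0.3691414596345679, 0.3376900691149515]) @ [[0.98, -0.20], [-0.2, -0.98]]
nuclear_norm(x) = 0.71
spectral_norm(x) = 0.37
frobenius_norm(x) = 0.50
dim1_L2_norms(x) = [0.34, 0.11, 0.35]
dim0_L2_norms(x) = [0.37, 0.34]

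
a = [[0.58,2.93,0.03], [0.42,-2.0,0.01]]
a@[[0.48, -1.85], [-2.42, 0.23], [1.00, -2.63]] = [[-6.78, -0.48],[5.05, -1.26]]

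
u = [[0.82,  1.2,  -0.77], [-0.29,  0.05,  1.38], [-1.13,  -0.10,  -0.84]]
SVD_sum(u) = [[0.50,0.66,-1.2],[-0.42,-0.55,1.00],[0.09,0.12,-0.21]] + [[0.51, 0.26, 0.36], [0.4, 0.2, 0.28], [-1.01, -0.51, -0.71]] + [[-0.19, 0.28, 0.07],[-0.27, 0.4, 0.1],[-0.21, 0.3, 0.08]]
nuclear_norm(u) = 4.21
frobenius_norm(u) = 2.59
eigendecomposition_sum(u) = [[(-0.32+0j), 0.19+0.00j, (-0.72+0j)],[(0.34-0j), (-0.2-0j), (0.76-0j)],[-0.46+0.00j, 0.28+0.00j, -1.03+0.00j]] + [[0.57+0.12j, (0.5-0.36j), (-0.03-0.34j)], [-0.31+0.46j, 0.13+0.58j, 0.31+0.11j], [-0.34+0.07j, (-0.19+0.31j), 0.10+0.18j]] + [[0.57-0.12j,0.50+0.36j,-0.03+0.34j], [(-0.31-0.46j),0.13-0.58j,(0.31-0.11j)], [(-0.34-0.07j),(-0.19-0.31j),0.10-0.18j]]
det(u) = -2.15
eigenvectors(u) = [[(0.49+0j), (0.67+0j), (0.67-0j)], [(-0.52+0j), -0.25+0.58j, -0.25-0.58j], [(0.7+0j), (-0.36+0.16j), -0.36-0.16j]]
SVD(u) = [[0.76, -0.42, -0.49], [-0.63, -0.33, -0.70], [0.13, 0.84, -0.52]] @ diag([1.9141153390170746, 1.5890109755009725, 0.7071114400693815]) @ [[0.34, 0.45, -0.82], [-0.76, -0.38, -0.53], [0.56, -0.80, -0.21]]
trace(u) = 0.03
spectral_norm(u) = 1.91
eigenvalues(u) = [(-1.55+0j), (0.79+0.87j), (0.79-0.87j)]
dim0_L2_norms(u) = [1.43, 1.21, 1.79]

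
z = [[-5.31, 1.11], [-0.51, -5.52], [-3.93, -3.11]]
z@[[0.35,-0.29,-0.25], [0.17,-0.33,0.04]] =[[-1.67,1.17,1.37], [-1.12,1.97,-0.09], [-1.90,2.17,0.86]]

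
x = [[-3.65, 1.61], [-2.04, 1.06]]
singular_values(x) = [4.6, 0.13]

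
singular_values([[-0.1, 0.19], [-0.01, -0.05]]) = [0.22, 0.03]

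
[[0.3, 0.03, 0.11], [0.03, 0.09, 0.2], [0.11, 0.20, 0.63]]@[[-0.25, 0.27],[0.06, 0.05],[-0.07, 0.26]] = [[-0.08, 0.11], [-0.02, 0.06], [-0.06, 0.2]]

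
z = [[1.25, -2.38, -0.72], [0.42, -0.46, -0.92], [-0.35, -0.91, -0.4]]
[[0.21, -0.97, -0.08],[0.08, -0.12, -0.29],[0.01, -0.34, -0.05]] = z@[[0.09, -0.03, -0.03], [-0.03, 0.42, -0.09], [-0.03, -0.09, 0.35]]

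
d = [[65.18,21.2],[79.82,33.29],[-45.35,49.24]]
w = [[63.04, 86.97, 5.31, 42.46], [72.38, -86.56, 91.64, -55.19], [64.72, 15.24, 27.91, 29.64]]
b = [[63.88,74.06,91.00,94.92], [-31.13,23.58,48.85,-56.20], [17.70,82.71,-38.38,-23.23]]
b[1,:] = [-31.13, 23.58, 48.85, -56.2]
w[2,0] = 64.72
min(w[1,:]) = -86.56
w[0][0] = 63.04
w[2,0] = 64.72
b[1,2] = 48.85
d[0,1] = 21.2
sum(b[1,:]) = -14.900000000000006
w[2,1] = 15.24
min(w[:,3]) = -55.19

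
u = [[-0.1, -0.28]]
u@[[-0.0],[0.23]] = [[-0.06]]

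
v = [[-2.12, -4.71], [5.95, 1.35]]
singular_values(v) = [7.19, 3.5]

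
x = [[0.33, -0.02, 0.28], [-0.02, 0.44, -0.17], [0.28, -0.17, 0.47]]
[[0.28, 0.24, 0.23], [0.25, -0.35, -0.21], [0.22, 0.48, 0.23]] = x@[[0.55, -0.05, 0.84], [0.74, -0.44, -0.51], [0.40, 0.9, -0.20]]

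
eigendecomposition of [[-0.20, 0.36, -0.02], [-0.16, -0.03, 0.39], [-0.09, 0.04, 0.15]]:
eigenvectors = [[0.85+0.00j, (0.85-0j), (0.78+0j)], [(0.37+0.25j), (0.37-0.25j), 0.49+0.00j], [(0.26+0.09j), (0.26-0.09j), (0.38+0j)]]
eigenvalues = [(-0.05+0.1j), (-0.05-0.1j), (0.02+0j)]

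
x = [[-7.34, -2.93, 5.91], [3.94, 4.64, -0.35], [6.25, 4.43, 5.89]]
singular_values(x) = [12.36, 8.44, 1.97]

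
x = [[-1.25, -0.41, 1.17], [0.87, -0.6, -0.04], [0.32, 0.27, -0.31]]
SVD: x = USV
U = [[-0.91, -0.28, 0.30], [0.33, -0.93, 0.13], [0.25, 0.22, 0.94]]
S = [1.91, 0.91, 0.09]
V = [[0.79, 0.13, -0.60], [-0.43, 0.81, -0.39], [0.44, 0.57, 0.69]]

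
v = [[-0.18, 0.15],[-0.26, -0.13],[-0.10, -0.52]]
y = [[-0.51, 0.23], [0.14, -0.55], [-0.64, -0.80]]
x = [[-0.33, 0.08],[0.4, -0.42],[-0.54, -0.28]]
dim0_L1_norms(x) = [1.27, 0.78]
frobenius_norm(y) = 1.30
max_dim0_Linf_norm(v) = 0.52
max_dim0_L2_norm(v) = 0.56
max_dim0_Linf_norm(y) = 0.8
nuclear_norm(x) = 1.26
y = v + x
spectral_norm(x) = 0.75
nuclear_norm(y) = 1.79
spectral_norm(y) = 1.09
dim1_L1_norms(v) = [0.33, 0.39, 0.62]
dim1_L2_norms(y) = [0.56, 0.57, 1.02]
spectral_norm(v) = 0.57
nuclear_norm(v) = 0.88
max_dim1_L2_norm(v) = 0.53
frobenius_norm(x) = 0.91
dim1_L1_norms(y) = [0.74, 0.69, 1.44]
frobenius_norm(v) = 0.65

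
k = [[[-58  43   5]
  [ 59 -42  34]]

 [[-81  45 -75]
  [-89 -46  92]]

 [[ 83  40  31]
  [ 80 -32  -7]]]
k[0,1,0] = 59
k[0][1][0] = 59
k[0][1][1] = -42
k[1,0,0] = -81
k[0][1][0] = 59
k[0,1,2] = 34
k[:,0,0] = [-58, -81, 83]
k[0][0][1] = 43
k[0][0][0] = -58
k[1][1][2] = 92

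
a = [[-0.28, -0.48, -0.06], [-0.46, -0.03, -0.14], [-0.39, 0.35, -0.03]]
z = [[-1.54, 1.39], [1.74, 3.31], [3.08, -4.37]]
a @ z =[[-0.59,-1.72], [0.22,-0.13], [1.12,0.75]]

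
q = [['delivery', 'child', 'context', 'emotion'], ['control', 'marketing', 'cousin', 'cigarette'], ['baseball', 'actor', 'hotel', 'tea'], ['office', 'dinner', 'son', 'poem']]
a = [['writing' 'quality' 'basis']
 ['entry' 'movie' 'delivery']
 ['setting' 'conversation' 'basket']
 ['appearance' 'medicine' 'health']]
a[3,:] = ['appearance', 'medicine', 'health']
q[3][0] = 'office'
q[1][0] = 'control'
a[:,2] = ['basis', 'delivery', 'basket', 'health']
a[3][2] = 'health'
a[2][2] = 'basket'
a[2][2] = 'basket'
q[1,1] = 'marketing'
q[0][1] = 'child'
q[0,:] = ['delivery', 'child', 'context', 'emotion']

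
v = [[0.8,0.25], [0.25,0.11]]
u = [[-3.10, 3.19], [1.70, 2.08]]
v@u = [[-2.06,3.07], [-0.59,1.03]]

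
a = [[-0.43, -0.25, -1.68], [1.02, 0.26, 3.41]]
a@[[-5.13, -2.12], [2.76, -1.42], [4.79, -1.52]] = [[-6.53, 3.82], [11.82, -7.71]]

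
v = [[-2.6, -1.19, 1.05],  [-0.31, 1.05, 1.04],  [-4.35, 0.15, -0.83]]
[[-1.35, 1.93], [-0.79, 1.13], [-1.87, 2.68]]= v@[[0.49,-0.7], [-0.25,0.36], [-0.36,0.51]]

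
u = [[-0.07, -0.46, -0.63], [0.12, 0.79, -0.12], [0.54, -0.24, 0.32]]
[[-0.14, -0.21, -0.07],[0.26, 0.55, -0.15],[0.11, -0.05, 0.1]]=u@[[0.34, 0.28, -0.02],[0.28, 0.63, -0.15],[-0.02, -0.15, 0.23]]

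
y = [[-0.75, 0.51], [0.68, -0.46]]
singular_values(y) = [1.22, 0.0]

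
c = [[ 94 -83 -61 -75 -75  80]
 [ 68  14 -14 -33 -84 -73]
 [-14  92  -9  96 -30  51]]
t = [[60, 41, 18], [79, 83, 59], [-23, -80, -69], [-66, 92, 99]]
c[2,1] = 92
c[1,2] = -14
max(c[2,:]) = 96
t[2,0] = -23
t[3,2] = 99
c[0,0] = 94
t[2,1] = -80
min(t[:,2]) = -69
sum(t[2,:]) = -172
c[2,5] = 51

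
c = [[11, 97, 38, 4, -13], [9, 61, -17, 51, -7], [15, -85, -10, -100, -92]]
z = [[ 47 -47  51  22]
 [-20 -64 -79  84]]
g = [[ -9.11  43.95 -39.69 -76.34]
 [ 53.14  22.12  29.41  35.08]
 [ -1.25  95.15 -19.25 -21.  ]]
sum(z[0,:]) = 73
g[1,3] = 35.08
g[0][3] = -76.34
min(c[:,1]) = -85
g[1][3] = 35.08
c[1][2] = -17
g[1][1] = 22.12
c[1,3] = 51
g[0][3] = -76.34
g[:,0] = [-9.11, 53.14, -1.25]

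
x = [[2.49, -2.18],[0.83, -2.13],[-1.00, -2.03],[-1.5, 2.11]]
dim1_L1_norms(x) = [4.67, 2.96, 3.03, 3.61]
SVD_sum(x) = [[1.71, -2.68], [1.21, -1.89], [0.63, -0.99], [-1.39, 2.18]] + [[0.78,0.50], [-0.38,-0.24], [-1.63,-1.04], [-0.11,-0.07]]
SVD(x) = [[-0.66,0.42], [-0.47,-0.2], [-0.24,-0.88], [0.54,-0.06]] @ diag([4.8148955025134414, 2.195012824535618]) @ [[-0.54,0.84], [0.84,0.54]]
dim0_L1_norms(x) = [5.82, 8.45]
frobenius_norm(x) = 5.29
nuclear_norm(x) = 7.01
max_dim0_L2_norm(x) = 4.23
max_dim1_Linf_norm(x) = 2.49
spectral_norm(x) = 4.81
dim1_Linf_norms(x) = [2.49, 2.13, 2.03, 2.11]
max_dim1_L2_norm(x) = 3.31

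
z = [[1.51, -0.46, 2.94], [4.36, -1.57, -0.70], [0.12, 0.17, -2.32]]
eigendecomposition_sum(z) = [[(1.21+0j), -0.14+0.00j, (1.07+0j)], [(1.94+0j), -0.22+0.00j, (1.71+0j)], [(0.14+0j), (-0.02+0j), 0.12+0.00j]] + [[0.15+0.17j, (-0.16-0.1j), 0.94-0.02j],[1.21-1.42j, -0.67+1.44j, (-1.2-7.74j)],[-0.01-0.38j, 0.09+0.31j, (-1.22-1j)]] + [[(0.15-0.17j), -0.16+0.10j, 0.94+0.02j],[1.21+1.42j, -0.67-1.44j, (-1.2+7.74j)],[(-0.01+0.38j), (0.09-0.31j), (-1.22+1j)]]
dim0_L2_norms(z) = [4.62, 1.64, 3.81]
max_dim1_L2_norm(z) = 4.69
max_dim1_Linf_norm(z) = 4.36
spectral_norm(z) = 4.91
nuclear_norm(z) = 8.90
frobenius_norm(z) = 6.21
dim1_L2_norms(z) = [3.34, 4.69, 2.33]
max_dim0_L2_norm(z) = 4.62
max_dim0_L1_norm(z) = 5.99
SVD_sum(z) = [[1.82, -0.65, 0.25], [4.21, -1.49, 0.59], [-0.23, 0.08, -0.03]] + [[-0.35, 0.07, 2.68], [0.17, -0.04, -1.29], [0.3, -0.06, -2.29]] + [[0.04, 0.11, 0.00], [-0.01, -0.04, -0.0], [0.05, 0.15, 0.00]]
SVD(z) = [[-0.4, 0.71, 0.58], [-0.92, -0.34, -0.21], [0.05, -0.61, 0.79]] @ diag([4.912169348577446, 3.7887250444035874, 0.2040951464519827]) @ [[-0.93, 0.33, -0.13], [-0.13, 0.03, 0.99], [0.33, 0.94, 0.02]]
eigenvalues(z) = [(1.11+0j), (-1.75+0.61j), (-1.75-0.61j)]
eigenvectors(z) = [[0.53+0.00j, -0.02+0.12j, (-0.02-0.12j)],[0.85+0.00j, 0.97+0.00j, 0.97-0.00j],[(0.06+0j), 0.15-0.13j, 0.15+0.13j]]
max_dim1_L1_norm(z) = 6.63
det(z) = 3.80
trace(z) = -2.38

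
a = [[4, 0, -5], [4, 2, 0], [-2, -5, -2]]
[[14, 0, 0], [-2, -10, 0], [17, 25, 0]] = a @ [[1, 0, 0], [-3, -5, 0], [-2, 0, 0]]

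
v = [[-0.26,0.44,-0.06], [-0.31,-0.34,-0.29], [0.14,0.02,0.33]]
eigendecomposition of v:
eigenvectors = [[(0.79+0j), (0.79-0j), (-0.32+0j)], [(-0.04+0.6j), -0.04-0.60j, (-0.27+0j)], [(-0.13-0.09j), (-0.13+0.09j), (0.91+0j)]]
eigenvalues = [(-0.27+0.34j), (-0.27-0.34j), (0.27+0j)]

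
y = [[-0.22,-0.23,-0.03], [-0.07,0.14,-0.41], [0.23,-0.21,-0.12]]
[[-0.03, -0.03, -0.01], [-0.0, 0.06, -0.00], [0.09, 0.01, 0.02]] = y@[[0.27, 0.07, 0.07],  [-0.1, 0.1, -0.03],  [-0.08, -0.13, -0.02]]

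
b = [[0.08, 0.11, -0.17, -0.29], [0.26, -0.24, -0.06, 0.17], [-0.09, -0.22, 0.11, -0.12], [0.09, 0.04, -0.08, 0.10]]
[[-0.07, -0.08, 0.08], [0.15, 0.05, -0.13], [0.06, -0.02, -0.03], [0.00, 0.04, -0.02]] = b @ [[0.34,  -0.32,  -0.1], [-0.29,  -0.19,  0.3], [0.27,  -0.45,  0.02], [0.05,  0.38,  -0.21]]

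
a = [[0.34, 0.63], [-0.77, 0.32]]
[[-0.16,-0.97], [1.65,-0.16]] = a @ [[-1.83, -0.35], [0.74, -1.35]]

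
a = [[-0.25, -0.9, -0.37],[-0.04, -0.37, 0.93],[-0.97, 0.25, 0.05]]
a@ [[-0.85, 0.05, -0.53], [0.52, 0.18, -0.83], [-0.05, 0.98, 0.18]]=[[-0.24, -0.54, 0.81], [-0.2, 0.84, 0.50], [0.95, 0.05, 0.32]]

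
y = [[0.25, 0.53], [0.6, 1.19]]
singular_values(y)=[1.46, 0.01]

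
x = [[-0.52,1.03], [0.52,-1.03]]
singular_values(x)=[1.63, 0.0]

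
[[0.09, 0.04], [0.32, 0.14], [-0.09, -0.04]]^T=[[0.09, 0.32, -0.09], [0.04, 0.14, -0.04]]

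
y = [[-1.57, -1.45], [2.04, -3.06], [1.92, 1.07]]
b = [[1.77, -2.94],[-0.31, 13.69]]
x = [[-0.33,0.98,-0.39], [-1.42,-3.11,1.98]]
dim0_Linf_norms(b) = [1.77, 13.69]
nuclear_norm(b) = 15.68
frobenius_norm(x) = 4.10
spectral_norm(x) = 4.04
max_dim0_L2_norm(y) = 3.55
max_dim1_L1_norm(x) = 6.51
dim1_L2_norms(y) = [2.14, 3.68, 2.2]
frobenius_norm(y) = 4.79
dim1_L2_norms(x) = [1.11, 3.95]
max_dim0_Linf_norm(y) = 3.06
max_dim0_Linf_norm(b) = 13.69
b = x @ y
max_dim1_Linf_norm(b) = 13.69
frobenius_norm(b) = 14.12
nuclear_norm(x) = 4.74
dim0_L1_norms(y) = [5.53, 5.58]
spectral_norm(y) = 3.70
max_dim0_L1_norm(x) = 4.09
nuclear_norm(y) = 6.74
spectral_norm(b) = 14.02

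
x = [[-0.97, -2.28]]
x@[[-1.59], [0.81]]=[[-0.3]]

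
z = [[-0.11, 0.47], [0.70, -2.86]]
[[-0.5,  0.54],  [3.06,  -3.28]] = z @ [[0.12, 0.1],[-1.04, 1.17]]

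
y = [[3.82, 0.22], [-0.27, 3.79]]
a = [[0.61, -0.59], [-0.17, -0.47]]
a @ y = [[2.49, -2.10], [-0.52, -1.82]]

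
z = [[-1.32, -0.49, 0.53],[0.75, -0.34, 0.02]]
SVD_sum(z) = [[-1.39,-0.29,0.44], [0.59,0.12,-0.19]] + [[0.07, -0.2, 0.09], [0.16, -0.46, 0.21]]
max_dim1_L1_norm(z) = 2.34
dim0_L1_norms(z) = [2.07, 0.83, 0.55]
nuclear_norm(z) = 2.19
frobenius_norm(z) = 1.72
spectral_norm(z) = 1.61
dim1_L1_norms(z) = [2.34, 1.11]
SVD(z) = [[-0.92, 0.39], [0.39, 0.92]] @ diag([1.614349518091497, 0.5794615029816498]) @ [[0.93, 0.2, -0.30], [0.31, -0.87, 0.39]]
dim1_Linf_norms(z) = [1.32, 0.75]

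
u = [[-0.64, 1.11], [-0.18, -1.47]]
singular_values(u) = [1.86, 0.61]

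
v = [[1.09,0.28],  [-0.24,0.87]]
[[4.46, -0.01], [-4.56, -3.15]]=v@[[5.08, 0.86],[-3.84, -3.38]]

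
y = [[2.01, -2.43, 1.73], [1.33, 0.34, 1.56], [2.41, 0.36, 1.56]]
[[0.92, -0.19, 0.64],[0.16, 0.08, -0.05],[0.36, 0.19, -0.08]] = y@[[0.19, 0.10, -0.02], [-0.23, 0.12, -0.25], [-0.01, -0.06, 0.04]]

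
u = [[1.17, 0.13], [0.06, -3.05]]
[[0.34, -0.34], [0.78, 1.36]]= u@[[0.32, -0.24], [-0.25, -0.45]]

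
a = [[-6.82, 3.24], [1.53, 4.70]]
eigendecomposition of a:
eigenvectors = [[-0.99,-0.26],[0.13,-0.97]]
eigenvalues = [-7.24, 5.12]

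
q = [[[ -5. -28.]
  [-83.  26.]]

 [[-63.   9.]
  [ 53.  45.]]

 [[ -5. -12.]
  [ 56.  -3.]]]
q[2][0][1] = -12.0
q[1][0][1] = 9.0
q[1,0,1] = 9.0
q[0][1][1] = 26.0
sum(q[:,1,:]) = 94.0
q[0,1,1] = 26.0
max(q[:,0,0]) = -5.0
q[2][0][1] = -12.0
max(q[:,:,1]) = 45.0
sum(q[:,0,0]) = -73.0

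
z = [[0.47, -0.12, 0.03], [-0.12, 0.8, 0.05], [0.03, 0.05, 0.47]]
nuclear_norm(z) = 1.74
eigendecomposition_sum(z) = [[0.07, -0.24, -0.03],  [-0.24, 0.76, 0.08],  [-0.03, 0.08, 0.01]] + [[0.24, 0.09, -0.17], [0.09, 0.04, -0.07], [-0.17, -0.07, 0.12]] + [[0.16,0.02,0.23], [0.02,0.00,0.04], [0.23,0.04,0.34]]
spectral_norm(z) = 0.84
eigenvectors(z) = [[-0.3, 0.77, 0.56], [0.95, 0.3, 0.09], [0.1, -0.56, 0.82]]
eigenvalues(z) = [0.84, 0.4, 0.5]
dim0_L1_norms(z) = [0.62, 0.97, 0.55]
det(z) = 0.17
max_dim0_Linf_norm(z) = 0.8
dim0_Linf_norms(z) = [0.47, 0.8, 0.47]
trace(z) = 1.74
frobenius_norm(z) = 1.06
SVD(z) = [[-0.30, 0.56, 0.77], [0.95, 0.09, 0.30], [0.1, 0.82, -0.56]] @ diag([0.8429990417599951, 0.4956558396317554, 0.40134511860824973]) @ [[-0.3, 0.95, 0.1], [0.56, 0.09, 0.82], [0.77, 0.3, -0.56]]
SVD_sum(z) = [[0.07, -0.24, -0.03],[-0.24, 0.76, 0.08],[-0.03, 0.08, 0.01]] + [[0.16, 0.02, 0.23], [0.02, 0.0, 0.04], [0.23, 0.04, 0.34]] + [[0.24,0.09,-0.17], [0.09,0.04,-0.07], [-0.17,-0.07,0.12]]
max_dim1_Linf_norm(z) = 0.8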